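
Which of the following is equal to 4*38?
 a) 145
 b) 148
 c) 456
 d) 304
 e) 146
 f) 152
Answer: f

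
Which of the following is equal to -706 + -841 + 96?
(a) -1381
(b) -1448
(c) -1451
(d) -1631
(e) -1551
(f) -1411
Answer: c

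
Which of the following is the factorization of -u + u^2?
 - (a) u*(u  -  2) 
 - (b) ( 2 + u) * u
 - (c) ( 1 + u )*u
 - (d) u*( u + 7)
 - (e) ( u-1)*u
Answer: e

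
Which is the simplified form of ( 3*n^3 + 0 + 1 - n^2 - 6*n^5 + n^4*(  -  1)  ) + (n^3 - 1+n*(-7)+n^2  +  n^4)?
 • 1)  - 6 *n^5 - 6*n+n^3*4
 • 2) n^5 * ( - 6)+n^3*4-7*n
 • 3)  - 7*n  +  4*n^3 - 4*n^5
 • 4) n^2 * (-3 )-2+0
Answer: 2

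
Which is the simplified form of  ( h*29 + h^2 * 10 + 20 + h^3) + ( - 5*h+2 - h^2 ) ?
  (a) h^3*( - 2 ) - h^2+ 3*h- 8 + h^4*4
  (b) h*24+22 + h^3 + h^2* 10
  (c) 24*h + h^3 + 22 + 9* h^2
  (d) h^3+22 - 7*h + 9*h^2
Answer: c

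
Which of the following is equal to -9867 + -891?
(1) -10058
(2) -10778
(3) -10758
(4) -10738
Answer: 3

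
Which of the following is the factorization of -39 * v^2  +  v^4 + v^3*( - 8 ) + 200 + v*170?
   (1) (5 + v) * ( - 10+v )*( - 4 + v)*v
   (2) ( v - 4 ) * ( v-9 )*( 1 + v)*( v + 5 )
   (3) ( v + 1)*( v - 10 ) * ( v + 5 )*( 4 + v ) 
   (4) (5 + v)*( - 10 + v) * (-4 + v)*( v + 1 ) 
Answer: 4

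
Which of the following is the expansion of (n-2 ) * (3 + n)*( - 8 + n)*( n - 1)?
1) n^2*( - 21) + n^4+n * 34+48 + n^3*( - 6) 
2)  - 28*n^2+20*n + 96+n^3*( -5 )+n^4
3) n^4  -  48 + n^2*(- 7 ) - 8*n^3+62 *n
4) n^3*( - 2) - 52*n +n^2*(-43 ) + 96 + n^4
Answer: 3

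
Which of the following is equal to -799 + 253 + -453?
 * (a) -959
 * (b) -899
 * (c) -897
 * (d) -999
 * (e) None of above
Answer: d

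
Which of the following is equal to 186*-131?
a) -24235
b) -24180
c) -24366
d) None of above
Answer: c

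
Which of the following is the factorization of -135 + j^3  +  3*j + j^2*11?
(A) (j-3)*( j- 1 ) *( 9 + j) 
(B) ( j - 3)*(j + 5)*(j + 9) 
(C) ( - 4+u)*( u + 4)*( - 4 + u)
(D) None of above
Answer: B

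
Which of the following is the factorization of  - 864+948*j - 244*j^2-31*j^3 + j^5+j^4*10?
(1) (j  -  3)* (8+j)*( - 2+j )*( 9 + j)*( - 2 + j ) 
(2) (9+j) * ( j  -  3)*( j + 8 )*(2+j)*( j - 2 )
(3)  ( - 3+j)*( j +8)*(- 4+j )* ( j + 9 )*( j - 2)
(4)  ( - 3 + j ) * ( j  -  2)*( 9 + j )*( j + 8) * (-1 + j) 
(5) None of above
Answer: 1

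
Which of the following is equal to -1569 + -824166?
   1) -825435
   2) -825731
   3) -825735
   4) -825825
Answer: 3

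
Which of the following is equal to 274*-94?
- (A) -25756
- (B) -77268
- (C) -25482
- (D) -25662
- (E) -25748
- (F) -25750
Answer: A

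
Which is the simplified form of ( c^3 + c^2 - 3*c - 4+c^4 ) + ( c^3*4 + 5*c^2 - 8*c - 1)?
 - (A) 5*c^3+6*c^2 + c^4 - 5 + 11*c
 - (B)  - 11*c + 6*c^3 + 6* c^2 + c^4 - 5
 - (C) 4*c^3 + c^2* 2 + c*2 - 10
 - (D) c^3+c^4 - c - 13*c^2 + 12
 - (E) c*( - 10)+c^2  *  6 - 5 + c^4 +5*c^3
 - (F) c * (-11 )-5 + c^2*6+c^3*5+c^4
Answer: F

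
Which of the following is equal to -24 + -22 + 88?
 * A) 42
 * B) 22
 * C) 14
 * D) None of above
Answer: A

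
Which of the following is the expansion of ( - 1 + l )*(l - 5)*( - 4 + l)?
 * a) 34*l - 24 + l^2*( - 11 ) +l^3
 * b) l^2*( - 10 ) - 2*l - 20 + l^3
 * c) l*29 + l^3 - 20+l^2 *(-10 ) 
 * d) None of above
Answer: c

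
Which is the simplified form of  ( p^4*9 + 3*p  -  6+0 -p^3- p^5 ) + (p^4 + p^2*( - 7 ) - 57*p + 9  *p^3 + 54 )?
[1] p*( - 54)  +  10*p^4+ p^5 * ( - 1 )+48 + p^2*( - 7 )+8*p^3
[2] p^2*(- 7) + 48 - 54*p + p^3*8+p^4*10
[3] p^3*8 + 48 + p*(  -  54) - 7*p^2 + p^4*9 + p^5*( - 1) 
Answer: 1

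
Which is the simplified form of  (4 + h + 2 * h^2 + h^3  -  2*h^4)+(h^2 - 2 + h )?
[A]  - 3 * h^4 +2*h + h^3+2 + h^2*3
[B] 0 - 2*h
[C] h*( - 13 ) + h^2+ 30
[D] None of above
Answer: D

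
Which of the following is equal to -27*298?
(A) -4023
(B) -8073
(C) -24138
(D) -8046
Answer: D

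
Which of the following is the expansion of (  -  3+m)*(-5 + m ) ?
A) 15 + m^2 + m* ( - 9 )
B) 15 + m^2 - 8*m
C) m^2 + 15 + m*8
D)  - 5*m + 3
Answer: B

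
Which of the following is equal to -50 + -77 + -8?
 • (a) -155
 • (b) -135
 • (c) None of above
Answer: b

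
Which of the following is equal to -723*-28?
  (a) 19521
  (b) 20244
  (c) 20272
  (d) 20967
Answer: b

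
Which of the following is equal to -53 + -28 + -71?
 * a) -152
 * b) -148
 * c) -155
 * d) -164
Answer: a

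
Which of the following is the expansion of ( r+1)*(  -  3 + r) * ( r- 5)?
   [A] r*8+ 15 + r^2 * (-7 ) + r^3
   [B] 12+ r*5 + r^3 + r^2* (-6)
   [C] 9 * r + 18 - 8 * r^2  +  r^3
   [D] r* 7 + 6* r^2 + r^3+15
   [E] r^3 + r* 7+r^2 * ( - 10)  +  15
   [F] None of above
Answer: F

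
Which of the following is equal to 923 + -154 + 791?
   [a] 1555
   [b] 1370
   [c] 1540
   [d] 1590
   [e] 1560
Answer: e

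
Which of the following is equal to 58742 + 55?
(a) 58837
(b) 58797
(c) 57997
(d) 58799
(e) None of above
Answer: b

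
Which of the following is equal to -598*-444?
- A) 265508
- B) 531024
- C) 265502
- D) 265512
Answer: D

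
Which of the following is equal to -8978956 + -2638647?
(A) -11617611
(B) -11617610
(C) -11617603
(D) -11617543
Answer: C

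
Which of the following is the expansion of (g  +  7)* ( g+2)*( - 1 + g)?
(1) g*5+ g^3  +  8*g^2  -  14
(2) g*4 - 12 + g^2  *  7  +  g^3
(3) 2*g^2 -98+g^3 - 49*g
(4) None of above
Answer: 1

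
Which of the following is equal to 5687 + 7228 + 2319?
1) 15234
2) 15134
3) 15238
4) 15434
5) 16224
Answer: 1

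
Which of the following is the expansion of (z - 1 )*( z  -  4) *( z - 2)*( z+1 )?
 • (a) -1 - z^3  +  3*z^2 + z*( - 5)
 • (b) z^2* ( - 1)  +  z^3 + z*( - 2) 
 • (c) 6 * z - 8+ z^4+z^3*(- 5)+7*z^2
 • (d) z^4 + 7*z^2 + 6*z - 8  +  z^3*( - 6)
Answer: d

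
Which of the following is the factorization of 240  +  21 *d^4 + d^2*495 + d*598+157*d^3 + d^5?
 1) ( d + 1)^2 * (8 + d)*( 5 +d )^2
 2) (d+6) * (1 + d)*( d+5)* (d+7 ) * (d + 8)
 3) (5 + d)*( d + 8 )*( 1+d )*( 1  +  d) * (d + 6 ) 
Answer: 3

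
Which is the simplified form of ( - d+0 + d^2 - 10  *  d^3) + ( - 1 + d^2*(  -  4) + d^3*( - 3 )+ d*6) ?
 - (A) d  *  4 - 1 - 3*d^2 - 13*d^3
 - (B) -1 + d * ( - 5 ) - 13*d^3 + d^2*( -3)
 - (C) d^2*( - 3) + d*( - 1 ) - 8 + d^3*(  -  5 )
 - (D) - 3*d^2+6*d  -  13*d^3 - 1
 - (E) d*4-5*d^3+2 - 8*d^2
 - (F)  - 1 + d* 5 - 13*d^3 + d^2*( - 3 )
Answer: F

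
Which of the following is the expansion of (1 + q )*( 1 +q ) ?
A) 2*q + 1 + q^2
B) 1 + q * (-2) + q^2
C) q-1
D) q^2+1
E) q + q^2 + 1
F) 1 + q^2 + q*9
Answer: A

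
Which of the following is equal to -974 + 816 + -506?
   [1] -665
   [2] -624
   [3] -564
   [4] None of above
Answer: 4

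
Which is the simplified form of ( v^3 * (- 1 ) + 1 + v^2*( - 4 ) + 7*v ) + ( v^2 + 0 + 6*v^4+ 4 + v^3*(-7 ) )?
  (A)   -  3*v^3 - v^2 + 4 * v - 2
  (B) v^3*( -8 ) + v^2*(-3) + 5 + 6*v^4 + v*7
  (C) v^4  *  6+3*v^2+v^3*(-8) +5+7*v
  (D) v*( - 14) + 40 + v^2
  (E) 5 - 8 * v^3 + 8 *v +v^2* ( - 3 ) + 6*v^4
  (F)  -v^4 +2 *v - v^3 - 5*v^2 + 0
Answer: B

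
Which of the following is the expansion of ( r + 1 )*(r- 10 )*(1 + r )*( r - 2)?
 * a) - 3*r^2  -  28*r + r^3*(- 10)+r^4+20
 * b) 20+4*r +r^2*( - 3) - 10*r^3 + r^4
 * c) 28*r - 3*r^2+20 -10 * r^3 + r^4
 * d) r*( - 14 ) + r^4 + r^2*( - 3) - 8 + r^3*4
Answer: c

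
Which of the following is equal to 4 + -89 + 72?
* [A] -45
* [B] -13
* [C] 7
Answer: B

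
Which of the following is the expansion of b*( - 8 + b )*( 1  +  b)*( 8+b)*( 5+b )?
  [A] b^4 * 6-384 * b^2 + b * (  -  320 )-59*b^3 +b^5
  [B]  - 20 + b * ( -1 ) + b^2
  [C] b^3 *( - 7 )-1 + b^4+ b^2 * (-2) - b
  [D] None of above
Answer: A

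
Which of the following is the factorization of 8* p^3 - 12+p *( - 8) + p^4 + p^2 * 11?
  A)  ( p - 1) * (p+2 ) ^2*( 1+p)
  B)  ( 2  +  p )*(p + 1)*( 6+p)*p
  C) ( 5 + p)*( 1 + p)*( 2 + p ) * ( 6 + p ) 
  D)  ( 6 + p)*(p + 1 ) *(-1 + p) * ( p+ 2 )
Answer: D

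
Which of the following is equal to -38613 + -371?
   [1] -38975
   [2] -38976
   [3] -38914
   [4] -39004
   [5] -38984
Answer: 5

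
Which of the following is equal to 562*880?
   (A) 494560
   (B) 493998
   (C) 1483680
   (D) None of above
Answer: A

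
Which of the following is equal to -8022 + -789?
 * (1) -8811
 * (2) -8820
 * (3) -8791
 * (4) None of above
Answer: 1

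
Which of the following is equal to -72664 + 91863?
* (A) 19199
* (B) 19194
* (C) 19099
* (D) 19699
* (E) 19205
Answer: A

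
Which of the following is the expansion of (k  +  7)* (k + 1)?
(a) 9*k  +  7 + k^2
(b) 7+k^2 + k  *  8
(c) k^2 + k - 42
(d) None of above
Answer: b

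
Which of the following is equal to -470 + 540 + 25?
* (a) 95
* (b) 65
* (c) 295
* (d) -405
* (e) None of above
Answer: a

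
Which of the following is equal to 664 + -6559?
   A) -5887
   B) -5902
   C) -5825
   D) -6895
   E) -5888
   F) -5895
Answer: F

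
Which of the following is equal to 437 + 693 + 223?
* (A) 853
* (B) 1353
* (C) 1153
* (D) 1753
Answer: B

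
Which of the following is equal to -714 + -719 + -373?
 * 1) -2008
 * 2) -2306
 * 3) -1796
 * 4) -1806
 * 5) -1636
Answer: 4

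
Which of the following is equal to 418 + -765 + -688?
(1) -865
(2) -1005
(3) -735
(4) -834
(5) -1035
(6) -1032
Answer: 5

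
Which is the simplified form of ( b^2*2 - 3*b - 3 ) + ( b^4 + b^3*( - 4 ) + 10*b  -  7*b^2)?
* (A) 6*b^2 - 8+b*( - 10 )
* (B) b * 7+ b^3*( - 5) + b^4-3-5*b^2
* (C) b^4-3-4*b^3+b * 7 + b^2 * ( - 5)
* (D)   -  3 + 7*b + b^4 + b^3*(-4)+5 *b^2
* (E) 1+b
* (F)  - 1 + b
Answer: C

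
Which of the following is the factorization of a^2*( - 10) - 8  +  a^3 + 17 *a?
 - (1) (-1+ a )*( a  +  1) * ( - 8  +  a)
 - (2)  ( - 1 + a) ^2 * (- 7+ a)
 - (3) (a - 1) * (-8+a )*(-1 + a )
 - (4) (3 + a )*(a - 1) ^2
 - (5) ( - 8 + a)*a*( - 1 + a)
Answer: 3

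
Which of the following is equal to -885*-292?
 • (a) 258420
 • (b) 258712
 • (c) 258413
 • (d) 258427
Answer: a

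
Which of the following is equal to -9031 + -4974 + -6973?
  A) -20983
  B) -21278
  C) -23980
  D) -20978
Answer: D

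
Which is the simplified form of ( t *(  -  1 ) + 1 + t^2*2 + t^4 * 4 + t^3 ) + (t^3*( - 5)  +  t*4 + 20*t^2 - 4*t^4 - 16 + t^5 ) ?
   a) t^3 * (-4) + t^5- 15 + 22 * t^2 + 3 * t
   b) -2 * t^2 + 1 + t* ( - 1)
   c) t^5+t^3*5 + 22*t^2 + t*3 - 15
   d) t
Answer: a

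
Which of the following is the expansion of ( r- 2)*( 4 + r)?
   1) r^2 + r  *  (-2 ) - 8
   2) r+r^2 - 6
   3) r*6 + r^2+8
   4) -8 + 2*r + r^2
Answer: 4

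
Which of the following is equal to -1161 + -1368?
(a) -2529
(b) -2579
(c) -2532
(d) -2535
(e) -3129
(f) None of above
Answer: a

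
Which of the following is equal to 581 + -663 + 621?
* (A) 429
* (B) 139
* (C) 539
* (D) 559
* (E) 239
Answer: C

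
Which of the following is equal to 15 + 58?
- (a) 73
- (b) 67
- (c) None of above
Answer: a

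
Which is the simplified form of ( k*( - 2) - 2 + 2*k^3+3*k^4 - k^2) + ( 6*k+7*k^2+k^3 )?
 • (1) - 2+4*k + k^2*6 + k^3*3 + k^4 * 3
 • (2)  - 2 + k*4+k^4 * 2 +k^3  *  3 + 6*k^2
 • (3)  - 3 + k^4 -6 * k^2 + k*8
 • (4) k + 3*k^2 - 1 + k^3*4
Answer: 1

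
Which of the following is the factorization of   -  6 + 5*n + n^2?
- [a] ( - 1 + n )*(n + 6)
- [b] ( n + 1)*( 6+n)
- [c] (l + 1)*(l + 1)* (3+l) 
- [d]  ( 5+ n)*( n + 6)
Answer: a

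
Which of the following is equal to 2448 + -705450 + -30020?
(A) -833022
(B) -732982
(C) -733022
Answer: C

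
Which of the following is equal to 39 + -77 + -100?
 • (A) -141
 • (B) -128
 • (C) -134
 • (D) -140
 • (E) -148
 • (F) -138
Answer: F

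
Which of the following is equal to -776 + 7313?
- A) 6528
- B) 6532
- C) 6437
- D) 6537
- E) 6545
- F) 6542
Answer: D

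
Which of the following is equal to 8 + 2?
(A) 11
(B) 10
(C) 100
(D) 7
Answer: B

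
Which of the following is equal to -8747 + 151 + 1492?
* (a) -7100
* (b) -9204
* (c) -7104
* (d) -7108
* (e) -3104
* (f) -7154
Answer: c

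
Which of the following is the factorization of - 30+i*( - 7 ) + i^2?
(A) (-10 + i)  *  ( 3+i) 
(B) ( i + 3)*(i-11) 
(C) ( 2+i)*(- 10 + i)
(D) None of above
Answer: A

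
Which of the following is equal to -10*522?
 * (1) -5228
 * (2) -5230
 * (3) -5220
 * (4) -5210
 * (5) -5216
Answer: 3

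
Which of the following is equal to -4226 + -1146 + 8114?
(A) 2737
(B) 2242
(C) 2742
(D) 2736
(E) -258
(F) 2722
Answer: C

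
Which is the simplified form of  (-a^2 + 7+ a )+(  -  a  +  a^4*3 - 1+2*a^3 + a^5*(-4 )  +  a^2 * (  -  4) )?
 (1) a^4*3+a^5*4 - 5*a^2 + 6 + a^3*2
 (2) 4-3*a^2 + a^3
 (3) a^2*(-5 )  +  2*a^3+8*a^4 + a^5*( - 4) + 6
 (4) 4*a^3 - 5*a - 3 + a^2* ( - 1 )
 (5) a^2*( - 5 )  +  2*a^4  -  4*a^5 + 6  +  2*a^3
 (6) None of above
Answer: 6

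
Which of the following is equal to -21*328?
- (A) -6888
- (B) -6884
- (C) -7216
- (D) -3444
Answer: A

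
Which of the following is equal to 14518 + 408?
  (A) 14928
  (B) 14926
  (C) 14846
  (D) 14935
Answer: B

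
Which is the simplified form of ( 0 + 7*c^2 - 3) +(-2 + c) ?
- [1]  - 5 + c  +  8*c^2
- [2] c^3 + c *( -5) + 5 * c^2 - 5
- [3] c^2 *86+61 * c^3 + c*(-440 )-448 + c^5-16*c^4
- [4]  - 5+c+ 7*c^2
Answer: 4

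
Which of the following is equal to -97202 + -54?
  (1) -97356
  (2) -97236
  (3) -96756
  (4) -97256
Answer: 4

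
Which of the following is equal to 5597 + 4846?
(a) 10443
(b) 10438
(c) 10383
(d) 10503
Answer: a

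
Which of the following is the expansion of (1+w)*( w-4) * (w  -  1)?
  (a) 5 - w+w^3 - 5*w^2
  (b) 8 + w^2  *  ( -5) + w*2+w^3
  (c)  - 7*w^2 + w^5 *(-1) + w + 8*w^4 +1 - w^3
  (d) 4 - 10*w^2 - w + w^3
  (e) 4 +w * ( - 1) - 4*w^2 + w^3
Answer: e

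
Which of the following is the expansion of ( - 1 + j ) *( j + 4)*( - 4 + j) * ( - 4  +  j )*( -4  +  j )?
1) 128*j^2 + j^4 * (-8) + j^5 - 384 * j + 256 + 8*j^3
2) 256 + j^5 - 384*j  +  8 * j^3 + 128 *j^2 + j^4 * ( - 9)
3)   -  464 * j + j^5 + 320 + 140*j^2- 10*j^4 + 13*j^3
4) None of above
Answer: 2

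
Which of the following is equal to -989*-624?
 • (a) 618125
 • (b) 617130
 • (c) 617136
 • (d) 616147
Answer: c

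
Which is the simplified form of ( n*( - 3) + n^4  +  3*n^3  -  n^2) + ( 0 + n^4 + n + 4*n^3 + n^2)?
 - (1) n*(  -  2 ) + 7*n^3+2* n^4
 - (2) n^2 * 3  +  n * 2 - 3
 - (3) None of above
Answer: 1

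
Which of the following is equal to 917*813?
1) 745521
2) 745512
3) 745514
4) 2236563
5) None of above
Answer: 1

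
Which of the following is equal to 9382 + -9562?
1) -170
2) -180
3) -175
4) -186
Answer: 2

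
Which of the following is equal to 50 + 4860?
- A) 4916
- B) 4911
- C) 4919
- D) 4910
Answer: D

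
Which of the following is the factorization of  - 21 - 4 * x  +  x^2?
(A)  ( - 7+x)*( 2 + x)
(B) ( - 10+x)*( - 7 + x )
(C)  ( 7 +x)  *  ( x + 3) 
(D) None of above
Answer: D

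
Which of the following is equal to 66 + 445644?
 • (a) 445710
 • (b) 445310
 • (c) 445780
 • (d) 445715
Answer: a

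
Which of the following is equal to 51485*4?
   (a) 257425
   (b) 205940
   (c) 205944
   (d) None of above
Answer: b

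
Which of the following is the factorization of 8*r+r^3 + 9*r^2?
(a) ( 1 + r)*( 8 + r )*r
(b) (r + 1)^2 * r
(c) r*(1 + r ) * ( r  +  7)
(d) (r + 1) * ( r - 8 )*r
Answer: a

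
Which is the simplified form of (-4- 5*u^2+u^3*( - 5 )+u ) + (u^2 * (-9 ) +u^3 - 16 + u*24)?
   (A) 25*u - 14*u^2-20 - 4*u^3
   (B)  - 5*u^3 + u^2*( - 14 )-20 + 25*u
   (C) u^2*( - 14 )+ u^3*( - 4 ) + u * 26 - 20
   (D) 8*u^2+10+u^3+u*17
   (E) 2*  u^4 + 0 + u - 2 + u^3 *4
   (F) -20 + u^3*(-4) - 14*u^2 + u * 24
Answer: A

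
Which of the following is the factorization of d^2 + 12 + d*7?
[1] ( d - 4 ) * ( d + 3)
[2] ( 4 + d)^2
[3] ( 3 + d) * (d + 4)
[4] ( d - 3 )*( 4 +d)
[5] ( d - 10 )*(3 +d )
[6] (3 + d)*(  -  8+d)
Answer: 3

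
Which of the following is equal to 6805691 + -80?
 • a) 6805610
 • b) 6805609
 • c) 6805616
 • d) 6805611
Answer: d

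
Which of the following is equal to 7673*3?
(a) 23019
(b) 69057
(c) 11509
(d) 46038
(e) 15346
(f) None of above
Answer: a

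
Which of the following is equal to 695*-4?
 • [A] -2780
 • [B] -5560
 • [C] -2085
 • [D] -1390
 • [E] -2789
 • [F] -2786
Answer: A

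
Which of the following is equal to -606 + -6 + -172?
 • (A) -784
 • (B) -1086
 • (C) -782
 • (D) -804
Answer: A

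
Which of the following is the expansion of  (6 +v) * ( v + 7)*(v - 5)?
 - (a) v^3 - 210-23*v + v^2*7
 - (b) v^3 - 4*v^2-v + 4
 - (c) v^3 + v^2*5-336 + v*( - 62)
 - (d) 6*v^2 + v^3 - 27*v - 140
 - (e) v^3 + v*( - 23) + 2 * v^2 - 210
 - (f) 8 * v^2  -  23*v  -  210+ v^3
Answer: f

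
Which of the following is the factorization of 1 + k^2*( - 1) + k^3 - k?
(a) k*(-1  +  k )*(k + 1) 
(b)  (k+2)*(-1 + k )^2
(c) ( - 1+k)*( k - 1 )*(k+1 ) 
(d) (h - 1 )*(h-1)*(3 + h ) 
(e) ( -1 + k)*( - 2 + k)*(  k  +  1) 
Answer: c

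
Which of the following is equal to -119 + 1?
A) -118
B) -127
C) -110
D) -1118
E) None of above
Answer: A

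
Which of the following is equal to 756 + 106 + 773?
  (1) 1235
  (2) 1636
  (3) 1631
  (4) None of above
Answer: 4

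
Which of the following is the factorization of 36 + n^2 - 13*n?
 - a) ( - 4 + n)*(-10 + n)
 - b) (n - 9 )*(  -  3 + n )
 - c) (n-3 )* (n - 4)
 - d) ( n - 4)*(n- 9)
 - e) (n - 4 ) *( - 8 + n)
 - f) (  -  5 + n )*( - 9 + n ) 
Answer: d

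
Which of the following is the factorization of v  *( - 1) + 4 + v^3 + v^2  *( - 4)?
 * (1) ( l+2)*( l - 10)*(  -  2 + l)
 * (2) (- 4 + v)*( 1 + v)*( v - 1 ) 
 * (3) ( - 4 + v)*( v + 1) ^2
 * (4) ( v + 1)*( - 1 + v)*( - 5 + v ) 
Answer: 2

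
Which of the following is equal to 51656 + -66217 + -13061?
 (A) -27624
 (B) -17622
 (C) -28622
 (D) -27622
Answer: D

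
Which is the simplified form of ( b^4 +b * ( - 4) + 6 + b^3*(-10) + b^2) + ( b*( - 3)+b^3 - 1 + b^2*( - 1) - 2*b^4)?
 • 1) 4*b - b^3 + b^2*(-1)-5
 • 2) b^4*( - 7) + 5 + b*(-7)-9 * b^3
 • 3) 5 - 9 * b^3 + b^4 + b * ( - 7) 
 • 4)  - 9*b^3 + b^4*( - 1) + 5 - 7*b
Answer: 4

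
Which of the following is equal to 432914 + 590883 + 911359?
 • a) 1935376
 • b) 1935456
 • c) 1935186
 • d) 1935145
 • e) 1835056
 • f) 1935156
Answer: f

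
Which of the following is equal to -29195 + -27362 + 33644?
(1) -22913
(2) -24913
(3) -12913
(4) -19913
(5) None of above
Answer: 1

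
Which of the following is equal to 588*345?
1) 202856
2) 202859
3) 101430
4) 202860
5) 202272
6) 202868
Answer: 4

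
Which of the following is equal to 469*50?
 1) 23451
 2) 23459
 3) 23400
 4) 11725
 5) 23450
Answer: 5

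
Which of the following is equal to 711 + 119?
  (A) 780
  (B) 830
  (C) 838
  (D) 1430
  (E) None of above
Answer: B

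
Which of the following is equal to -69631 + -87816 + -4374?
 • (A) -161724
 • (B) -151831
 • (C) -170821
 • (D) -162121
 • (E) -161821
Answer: E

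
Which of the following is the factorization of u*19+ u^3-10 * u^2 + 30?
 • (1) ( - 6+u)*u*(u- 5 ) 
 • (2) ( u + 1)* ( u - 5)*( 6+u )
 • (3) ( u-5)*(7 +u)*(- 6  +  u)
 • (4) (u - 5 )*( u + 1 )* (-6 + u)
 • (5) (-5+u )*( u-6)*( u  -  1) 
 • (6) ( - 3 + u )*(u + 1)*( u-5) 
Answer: 4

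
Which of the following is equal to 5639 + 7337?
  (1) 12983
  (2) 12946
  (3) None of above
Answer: 3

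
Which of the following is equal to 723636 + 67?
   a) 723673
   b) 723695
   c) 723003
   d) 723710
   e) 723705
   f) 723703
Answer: f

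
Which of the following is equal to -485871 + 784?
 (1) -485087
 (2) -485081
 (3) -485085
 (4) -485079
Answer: 1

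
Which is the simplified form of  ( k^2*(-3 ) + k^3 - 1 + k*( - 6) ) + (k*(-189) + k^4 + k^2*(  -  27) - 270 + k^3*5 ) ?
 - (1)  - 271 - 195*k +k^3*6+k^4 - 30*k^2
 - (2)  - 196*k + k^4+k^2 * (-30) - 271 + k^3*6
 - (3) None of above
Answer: 1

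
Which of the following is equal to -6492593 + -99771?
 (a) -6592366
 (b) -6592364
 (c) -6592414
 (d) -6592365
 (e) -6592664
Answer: b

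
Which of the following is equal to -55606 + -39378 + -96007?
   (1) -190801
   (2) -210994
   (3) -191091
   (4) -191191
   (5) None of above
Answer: 5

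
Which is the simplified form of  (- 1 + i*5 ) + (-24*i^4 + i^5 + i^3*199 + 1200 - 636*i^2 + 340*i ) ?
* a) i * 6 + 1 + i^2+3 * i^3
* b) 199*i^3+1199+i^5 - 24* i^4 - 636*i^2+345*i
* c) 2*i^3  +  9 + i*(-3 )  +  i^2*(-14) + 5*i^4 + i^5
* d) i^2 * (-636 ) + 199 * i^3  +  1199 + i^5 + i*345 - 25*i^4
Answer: b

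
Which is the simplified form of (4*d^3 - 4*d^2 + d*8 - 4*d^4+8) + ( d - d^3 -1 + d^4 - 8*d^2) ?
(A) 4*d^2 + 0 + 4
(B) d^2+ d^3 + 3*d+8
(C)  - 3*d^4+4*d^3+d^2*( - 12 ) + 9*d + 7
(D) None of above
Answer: D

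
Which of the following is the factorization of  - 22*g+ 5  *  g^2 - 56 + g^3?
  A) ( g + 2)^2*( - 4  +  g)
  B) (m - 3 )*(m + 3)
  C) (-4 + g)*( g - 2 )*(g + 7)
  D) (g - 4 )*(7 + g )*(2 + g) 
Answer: D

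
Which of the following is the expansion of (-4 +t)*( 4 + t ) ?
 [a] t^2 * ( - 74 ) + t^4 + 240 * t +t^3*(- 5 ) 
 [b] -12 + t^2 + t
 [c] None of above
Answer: c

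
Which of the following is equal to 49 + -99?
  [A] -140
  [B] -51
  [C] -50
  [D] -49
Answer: C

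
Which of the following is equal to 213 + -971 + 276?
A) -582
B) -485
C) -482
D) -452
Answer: C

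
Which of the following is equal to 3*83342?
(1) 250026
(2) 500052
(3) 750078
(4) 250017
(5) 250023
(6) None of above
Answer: 1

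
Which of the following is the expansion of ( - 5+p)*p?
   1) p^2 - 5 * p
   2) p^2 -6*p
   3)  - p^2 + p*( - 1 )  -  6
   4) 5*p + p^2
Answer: 1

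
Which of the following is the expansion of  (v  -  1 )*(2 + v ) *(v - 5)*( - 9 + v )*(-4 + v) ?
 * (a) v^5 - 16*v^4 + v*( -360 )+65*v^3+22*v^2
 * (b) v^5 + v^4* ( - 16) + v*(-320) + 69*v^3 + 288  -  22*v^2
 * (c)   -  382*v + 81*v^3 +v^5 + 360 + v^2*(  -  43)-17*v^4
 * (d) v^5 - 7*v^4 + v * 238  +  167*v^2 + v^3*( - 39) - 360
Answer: c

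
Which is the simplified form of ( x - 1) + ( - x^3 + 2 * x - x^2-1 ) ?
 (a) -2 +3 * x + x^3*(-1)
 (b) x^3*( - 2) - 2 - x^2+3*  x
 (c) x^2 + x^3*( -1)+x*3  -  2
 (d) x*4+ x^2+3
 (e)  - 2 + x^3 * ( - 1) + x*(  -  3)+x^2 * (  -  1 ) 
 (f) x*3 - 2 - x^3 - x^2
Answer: f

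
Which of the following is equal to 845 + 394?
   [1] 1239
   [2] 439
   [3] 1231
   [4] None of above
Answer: 1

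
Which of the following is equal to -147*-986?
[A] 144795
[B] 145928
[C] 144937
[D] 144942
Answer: D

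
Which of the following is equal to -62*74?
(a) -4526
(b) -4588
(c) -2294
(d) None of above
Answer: b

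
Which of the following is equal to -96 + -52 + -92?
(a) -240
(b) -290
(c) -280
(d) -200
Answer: a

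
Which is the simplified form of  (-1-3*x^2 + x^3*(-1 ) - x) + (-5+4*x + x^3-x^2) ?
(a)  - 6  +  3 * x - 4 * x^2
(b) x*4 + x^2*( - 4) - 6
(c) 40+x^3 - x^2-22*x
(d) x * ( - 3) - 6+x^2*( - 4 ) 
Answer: a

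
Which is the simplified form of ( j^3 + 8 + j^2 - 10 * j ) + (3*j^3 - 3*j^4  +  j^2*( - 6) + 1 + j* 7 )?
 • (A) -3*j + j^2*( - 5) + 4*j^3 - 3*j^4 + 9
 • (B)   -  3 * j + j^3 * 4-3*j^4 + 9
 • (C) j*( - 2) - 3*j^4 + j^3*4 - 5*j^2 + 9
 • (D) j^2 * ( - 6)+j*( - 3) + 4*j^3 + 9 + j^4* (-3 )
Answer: A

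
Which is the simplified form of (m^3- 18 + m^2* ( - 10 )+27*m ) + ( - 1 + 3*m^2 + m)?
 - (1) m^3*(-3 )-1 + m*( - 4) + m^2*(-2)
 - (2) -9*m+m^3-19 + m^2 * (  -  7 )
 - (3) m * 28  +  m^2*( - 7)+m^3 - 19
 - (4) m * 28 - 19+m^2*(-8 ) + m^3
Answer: 3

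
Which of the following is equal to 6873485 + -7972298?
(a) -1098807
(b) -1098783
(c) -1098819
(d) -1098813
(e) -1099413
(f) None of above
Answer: d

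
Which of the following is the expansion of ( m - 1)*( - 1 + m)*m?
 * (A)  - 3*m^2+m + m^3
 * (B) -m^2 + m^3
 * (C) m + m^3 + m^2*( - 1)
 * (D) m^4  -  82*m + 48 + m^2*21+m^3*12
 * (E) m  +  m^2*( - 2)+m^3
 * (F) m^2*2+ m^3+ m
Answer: E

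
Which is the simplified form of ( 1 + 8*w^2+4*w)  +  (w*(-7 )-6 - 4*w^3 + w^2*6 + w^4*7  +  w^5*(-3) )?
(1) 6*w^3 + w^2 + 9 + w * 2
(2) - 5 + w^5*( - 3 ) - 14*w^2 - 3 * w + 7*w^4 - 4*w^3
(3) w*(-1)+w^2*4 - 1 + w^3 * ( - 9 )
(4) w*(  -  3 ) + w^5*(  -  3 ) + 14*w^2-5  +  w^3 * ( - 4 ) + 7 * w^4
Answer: 4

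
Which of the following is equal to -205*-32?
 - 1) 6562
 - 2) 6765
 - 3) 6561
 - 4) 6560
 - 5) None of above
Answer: 4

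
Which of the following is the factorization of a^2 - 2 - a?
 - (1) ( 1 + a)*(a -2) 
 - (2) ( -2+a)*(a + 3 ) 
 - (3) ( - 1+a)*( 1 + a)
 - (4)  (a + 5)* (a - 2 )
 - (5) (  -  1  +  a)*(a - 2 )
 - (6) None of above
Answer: 1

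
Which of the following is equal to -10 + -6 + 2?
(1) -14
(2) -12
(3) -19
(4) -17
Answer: 1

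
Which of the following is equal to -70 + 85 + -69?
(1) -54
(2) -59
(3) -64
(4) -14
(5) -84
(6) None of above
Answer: 1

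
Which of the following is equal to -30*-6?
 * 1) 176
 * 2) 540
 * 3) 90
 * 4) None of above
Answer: 4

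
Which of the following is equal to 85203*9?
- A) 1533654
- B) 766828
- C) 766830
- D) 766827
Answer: D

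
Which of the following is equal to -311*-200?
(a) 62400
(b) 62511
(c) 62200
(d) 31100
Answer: c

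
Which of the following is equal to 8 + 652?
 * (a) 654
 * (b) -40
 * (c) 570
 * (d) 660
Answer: d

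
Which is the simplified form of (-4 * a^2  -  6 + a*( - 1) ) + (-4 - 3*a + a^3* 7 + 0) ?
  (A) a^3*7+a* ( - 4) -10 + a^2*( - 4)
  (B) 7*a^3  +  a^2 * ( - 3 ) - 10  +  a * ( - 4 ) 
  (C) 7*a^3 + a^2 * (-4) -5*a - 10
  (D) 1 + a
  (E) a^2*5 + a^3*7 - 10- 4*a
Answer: A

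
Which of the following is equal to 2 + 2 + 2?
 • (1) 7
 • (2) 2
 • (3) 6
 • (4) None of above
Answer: 3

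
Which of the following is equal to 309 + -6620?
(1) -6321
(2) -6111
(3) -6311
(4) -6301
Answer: 3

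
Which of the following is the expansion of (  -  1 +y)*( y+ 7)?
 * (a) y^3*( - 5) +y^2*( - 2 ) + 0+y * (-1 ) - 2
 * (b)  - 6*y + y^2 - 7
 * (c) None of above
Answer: c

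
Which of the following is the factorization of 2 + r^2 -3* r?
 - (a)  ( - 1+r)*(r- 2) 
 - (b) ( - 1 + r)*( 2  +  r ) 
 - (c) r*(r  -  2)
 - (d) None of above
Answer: a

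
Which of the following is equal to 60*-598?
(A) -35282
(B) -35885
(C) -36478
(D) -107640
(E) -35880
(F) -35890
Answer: E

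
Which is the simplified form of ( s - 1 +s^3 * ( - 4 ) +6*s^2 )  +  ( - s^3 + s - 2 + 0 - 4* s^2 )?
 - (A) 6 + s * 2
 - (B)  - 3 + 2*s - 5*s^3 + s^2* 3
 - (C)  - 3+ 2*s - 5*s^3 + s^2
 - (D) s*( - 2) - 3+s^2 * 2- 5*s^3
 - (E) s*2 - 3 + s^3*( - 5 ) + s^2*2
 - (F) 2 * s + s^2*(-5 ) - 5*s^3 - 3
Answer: E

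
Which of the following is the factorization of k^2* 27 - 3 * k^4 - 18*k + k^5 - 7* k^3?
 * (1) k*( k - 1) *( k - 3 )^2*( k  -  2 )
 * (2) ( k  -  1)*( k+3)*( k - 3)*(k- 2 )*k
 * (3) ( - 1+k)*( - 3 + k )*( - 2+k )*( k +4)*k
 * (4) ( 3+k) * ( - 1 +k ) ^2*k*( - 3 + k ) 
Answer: 2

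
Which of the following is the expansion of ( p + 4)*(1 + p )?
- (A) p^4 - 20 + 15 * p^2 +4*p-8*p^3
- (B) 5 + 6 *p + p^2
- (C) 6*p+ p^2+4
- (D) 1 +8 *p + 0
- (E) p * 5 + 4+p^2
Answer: E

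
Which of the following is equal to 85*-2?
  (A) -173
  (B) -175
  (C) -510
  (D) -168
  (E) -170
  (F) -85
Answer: E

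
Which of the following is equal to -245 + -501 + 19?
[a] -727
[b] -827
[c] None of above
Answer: a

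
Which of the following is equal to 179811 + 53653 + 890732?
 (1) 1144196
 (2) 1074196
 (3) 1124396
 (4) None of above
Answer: 4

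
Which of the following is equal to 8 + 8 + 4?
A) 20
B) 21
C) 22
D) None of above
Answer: A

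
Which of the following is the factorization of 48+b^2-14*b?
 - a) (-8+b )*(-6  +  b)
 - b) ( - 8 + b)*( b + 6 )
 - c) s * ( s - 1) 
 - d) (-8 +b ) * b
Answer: a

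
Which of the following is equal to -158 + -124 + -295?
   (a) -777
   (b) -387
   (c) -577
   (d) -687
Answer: c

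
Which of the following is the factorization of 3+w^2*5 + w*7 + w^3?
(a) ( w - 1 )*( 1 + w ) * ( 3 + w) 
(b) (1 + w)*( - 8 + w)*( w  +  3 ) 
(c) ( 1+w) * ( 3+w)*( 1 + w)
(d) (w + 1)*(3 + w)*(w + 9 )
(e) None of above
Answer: c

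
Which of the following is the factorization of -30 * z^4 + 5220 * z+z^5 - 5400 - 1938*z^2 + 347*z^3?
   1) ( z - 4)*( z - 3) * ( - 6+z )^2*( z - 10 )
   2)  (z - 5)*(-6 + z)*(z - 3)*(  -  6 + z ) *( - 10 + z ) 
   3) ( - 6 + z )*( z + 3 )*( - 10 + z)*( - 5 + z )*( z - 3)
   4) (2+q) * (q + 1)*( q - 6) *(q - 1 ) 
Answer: 2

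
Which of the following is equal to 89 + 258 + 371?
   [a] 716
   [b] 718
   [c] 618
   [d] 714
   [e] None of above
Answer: b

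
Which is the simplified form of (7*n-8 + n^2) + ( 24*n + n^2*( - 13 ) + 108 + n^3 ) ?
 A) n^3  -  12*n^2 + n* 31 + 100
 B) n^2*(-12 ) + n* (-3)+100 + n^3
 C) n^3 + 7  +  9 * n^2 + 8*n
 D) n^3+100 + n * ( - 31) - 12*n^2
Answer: A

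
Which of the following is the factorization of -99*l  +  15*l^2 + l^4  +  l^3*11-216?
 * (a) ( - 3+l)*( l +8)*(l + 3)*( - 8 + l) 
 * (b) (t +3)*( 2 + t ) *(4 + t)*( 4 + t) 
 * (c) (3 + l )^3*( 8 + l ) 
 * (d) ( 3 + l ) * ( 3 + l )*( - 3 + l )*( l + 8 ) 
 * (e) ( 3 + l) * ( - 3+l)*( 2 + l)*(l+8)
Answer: d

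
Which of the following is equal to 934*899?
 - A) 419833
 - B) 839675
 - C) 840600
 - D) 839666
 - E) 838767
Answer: D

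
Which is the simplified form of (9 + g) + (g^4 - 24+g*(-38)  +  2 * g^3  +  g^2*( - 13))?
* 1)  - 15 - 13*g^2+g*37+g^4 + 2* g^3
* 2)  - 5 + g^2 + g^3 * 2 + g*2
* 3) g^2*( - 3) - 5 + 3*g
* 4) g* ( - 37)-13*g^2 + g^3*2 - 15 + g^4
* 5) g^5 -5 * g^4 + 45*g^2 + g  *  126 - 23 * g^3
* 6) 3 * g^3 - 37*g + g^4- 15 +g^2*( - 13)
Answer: 4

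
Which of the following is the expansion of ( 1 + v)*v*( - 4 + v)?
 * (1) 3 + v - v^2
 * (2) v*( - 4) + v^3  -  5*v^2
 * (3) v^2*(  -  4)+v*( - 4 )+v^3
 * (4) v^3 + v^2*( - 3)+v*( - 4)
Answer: 4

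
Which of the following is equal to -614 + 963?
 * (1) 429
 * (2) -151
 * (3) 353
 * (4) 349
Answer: 4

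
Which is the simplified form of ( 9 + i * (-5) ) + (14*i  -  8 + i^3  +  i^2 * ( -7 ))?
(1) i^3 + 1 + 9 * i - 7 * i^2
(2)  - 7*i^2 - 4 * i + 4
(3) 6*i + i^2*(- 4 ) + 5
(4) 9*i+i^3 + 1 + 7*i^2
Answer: 1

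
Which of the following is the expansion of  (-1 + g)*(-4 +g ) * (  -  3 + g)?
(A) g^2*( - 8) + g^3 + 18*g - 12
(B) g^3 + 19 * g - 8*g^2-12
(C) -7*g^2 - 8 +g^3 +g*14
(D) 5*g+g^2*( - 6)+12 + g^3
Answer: B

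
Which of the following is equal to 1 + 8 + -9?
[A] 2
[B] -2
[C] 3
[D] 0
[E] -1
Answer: D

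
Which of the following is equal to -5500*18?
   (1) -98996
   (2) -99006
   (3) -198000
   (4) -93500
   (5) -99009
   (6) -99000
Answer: 6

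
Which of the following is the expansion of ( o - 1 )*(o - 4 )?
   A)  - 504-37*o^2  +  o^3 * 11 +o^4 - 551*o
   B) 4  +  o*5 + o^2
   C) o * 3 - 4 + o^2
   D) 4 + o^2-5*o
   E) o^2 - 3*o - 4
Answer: D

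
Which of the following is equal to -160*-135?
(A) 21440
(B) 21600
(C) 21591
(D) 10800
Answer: B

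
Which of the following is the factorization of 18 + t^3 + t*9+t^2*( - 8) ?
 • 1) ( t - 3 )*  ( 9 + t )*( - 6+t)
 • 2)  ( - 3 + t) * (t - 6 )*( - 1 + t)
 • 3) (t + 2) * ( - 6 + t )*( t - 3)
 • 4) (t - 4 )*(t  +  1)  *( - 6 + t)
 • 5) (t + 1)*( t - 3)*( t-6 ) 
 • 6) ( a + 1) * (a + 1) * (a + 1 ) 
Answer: 5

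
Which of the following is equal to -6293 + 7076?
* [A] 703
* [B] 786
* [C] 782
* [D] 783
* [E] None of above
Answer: D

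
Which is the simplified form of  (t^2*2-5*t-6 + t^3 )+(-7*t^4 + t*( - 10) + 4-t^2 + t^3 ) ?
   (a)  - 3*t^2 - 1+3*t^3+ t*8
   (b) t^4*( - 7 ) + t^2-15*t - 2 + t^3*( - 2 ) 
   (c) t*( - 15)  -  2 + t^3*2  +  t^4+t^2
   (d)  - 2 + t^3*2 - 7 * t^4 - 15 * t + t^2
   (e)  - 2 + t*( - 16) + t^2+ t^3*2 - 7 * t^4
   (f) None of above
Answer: d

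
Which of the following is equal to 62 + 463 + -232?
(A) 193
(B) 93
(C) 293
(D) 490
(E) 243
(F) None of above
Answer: C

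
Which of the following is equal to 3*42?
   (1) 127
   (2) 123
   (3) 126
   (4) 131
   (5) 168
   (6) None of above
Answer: 3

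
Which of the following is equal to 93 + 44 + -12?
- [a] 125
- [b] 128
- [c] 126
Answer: a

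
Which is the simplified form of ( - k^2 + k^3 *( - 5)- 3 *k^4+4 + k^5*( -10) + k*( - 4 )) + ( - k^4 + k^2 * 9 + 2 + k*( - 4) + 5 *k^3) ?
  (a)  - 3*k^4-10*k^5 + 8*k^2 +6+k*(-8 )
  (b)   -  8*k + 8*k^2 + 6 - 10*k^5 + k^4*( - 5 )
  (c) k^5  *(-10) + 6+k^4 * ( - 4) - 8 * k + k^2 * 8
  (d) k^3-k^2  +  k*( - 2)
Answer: c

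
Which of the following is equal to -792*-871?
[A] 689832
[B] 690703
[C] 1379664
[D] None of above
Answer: A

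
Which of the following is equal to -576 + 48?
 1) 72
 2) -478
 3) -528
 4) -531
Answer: 3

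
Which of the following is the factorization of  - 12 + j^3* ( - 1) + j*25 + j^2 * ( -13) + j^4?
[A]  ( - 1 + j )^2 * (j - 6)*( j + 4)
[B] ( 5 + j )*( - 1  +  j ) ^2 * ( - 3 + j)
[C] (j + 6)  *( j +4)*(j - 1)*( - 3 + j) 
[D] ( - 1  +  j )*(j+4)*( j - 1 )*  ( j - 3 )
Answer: D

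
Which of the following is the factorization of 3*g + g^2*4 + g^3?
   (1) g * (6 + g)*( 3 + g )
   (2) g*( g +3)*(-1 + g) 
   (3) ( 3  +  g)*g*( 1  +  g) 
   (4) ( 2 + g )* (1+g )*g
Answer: 3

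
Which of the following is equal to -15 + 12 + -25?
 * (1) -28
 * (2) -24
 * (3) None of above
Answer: 1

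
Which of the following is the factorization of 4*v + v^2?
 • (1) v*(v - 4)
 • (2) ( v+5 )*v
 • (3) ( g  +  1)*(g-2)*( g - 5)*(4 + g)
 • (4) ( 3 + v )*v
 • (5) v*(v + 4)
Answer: 5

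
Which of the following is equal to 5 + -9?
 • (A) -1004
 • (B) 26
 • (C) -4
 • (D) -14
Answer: C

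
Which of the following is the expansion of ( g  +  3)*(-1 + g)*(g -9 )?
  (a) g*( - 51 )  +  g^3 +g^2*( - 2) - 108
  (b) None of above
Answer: b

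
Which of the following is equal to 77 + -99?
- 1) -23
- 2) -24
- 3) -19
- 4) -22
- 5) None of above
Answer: 4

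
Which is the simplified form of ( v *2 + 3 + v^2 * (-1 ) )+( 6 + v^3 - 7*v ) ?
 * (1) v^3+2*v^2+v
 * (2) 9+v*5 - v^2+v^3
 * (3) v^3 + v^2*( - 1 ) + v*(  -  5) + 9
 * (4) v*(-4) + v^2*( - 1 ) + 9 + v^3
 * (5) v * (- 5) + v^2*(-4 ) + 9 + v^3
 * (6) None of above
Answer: 3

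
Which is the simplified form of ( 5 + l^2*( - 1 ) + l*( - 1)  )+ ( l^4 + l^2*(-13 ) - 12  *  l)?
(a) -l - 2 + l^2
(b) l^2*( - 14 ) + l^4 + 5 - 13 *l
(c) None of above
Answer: b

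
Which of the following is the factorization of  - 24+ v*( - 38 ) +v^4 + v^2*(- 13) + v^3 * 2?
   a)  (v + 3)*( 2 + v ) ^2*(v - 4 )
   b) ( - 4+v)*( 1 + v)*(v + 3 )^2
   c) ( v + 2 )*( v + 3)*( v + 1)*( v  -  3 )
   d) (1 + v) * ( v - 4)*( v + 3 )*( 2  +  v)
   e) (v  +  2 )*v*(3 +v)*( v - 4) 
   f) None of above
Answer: d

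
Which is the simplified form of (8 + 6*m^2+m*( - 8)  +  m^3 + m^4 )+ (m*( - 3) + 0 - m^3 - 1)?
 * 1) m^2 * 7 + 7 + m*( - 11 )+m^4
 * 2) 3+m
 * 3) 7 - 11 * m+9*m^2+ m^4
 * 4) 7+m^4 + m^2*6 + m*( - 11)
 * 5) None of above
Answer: 4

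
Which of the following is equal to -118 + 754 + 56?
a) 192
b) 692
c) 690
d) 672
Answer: b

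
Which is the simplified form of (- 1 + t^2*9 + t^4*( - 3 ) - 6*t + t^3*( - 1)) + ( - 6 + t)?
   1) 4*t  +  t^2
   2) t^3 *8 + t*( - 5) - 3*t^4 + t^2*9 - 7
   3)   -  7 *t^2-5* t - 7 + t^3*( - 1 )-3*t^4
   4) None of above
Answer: 4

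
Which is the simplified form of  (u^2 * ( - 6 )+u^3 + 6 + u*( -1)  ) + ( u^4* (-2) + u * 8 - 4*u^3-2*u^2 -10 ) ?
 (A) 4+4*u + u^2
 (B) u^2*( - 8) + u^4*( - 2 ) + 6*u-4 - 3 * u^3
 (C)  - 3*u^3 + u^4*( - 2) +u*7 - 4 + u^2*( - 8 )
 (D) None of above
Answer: C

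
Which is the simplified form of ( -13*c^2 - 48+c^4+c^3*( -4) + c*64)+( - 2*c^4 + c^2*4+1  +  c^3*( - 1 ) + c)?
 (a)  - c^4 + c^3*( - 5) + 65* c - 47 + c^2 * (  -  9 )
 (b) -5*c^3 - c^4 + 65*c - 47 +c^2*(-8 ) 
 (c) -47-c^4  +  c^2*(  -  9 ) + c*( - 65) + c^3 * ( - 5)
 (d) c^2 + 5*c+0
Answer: a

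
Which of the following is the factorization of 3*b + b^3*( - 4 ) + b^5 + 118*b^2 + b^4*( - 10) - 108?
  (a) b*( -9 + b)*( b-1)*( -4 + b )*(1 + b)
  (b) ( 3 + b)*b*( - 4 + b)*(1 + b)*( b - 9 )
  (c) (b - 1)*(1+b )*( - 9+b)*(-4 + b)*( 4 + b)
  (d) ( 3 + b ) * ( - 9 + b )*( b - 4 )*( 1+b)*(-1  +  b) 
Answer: d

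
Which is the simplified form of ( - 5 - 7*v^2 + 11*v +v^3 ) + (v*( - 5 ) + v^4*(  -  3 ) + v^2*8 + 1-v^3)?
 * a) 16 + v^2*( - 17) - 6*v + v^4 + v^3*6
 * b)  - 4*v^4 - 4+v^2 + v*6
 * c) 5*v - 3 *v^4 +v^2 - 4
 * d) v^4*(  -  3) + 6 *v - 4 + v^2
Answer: d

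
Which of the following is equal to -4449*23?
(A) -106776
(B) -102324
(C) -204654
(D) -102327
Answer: D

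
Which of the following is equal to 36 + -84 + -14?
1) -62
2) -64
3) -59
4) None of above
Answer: 1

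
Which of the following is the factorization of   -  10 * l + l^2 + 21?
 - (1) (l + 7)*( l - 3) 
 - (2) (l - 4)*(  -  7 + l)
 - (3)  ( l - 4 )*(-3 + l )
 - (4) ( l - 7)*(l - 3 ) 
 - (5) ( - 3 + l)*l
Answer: 4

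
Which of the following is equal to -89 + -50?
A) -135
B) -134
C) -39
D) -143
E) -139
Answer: E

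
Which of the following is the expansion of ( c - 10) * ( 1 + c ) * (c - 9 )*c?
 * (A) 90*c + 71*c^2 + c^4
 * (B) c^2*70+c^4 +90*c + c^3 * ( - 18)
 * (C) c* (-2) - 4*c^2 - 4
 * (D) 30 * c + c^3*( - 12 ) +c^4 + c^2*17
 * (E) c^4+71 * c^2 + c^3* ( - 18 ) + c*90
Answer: E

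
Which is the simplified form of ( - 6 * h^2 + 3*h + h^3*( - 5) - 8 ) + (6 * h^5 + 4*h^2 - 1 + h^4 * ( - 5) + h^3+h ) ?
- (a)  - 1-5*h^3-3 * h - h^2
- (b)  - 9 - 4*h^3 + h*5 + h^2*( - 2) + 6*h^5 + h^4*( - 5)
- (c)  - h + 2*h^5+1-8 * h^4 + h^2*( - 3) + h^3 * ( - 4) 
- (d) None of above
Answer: d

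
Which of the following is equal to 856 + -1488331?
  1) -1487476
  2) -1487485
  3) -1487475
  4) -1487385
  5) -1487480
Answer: 3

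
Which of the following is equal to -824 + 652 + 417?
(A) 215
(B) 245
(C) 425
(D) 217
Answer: B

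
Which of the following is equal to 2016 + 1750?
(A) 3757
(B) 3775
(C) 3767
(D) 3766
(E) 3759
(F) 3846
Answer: D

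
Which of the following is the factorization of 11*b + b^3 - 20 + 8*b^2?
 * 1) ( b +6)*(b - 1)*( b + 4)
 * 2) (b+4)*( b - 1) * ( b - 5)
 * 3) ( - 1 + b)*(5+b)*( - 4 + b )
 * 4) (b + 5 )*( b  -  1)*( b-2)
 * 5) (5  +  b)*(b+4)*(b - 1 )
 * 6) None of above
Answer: 5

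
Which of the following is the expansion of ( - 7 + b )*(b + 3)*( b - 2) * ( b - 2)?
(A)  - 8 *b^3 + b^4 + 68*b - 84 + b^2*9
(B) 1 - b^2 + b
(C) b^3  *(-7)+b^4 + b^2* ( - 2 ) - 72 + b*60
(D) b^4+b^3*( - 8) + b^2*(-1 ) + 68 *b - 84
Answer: D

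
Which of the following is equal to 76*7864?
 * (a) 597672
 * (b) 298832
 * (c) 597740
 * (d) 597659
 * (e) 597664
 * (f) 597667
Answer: e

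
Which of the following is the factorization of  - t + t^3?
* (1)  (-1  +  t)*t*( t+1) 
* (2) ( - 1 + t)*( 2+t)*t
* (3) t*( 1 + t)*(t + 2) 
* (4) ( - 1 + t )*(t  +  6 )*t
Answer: 1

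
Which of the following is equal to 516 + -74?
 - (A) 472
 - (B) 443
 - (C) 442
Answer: C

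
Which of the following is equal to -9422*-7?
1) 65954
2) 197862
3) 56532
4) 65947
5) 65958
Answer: 1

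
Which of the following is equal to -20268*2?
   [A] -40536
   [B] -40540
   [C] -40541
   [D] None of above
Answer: A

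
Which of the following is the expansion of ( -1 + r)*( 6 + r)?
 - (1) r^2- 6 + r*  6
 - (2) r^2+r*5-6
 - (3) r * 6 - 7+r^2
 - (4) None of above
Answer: 2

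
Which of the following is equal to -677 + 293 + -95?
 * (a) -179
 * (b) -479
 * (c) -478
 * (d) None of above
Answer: b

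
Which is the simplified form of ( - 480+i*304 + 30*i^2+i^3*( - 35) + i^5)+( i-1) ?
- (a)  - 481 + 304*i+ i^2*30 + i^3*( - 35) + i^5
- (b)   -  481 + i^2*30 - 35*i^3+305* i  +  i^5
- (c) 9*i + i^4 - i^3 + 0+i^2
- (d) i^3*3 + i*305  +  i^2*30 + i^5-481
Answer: b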